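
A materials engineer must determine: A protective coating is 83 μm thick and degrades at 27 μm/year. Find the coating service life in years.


Service life = thickness / degradation rate
Life = 83 / 27 = 3.1 years

3.1 years


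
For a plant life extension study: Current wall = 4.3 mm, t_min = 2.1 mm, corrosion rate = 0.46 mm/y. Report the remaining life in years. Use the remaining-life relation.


Apply the remaining-life relation: RL = (t_current − t_min) / CR
RL = (4.3 − 2.1) / 0.46 = 2.2 / 0.46 = 4.8 years

4.8 years


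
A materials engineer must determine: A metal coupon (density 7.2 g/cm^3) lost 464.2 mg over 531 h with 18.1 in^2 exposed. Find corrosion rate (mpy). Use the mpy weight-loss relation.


Apply the mpy weight-loss relation: CR = 534 * W / (D * A * T)
Numerator: 534 * 464.2 = 247882.8
Denominator: 7.2 * 18.1 * 531 = 69199.92
CR = 247882.8 / 69199.92 = 3.58213 mpy

3.58213 mpy


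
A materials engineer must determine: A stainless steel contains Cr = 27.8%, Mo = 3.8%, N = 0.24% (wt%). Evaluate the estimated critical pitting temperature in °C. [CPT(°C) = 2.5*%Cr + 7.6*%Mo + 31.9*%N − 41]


Apply the ASTM G48 empirical CPT estimate: CPT(°C) = 2.5*%Cr + 7.6*%Mo + 31.9*%N − 41
2.5*27.8 = 69.5; 7.6*3.8 = 28.88; 31.9*0.24 = 7.656
CPT = 69.5 + 28.88 + 7.656 − 41 = 65.036 °C
Rounded to 0.1 °C: CPT ≈ 65.0 °C

65.0 °C


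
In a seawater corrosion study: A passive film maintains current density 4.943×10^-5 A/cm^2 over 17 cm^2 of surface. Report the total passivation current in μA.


I = i_pass * A, then convert A → μA (×10^6)
I = 4.943×10^-5 * 17 * 10^6 = 840.31 μA

840.31 μA


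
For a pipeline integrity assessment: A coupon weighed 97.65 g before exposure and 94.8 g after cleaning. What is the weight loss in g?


Weight loss = initial − final
WL = 97.65 − 94.8 = 2.85 g

2.85 g


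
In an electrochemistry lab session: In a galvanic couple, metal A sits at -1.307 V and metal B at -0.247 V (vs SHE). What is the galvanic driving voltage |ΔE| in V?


Driving voltage is the absolute potential difference.
|ΔE| = |-1.307 − (-0.247)| = 1.06 V

1.06 V


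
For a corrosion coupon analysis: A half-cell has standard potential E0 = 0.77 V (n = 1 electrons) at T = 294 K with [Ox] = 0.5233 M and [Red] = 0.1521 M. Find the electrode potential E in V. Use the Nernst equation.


Apply the Nernst equation: E = E0 + (RT/nF)*ln([Ox]/[Red])
Step 1: RT/nF = 8.314*294/(1*96485) = 0.02533364 V
Step 2: [Ox]/[Red] = 0.5233/0.1521 = 3.4405
Step 3: ln(3.4405) = 1.235617
Step 4: correction = 0.02533364 * 1.235617 = 0.031 V
E = 0.77 + 0.031 = 0.801 V

0.801 V


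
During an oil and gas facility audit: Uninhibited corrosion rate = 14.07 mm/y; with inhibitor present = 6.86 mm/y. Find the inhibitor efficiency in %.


Apply the inhibitor-efficiency definition: IE = (CR_blank − CR_inh)/CR_blank × 100
IE = (14.07 − 6.86) / 14.07 × 100
IE = 7.21 / 14.07 × 100 = 51.2 %

51.2 %


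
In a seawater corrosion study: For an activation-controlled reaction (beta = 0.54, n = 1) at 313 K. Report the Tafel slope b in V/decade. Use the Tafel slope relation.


Apply the Tafel slope relation: b = 2.303*R*T/(beta*n*F)
Numerator: 2.303 * 8.314 * 313 = 5993.06
Denominator: 0.54 * 1 * 96485 = 52101.9
b = 5993.06 / 52101.9 = 0.115 V/decade

0.115 V/decade


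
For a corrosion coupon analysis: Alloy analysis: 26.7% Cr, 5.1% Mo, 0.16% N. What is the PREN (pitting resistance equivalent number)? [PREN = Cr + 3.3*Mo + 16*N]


Apply the PREN formula: PREN = Cr + 3.3*Mo + 16*N
PREN = 26.7 + 3.3*5.1 + 16*0.16
PREN = 26.7 + 16.83 + 2.56 = 46.09

46.09


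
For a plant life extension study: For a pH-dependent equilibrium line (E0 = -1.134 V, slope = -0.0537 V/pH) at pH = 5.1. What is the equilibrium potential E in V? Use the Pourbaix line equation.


Apply the Pourbaix line equation: E = E0 + slope*pH
E = -1.134 + (-0.0537)*5.1 = -1.134 + (-0.27387) = -1.40787 V
Rounded to 4 decimal places: E = -1.4079 V

-1.4079 V


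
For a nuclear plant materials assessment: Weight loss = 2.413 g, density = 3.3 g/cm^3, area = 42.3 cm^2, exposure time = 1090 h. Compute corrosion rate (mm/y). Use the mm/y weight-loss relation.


Apply the mm/y weight-loss relation: CR = 87600 * W / (D * A * T)
Numerator: 87600 * 2.413 = 211378.8
Denominator: 3.3 * 42.3 * 1090 = 152153.1
CR = 211378.8 / 152153.1 = 1.3893 mm/y

1.3893 mm/y


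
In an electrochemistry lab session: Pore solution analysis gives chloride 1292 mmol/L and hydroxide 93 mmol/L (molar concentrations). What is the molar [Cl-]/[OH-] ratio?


Threshold parameter = [Cl-] / [OH-] (molar basis; both in mmol/L, so units cancel)
Ratio = 1292 / 93 = 13.89

13.89


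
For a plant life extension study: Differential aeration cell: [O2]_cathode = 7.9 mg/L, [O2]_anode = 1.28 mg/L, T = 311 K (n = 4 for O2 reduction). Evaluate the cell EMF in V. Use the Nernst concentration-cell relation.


Apply the Nernst concentration-cell relation: E = (RT/nF)*ln(C_cathode/C_anode)
RT/nF = 8.314*311/(4*96485) = 0.00669963 V
ln(7.9/1.28) = 1.82
E = 0.00669963 * 1.82 = 0.01219 V

0.01219 V


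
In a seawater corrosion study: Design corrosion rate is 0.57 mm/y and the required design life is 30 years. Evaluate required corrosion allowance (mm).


Corrosion allowance = CR × design life
CA = 0.57 * 30 = 17.1 mm

17.1 mm


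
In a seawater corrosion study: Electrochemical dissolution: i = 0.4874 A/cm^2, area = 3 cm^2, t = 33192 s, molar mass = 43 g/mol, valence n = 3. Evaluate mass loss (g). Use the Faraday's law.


Apply Faraday's law: m = i*A*t*M / (n*F)
Total charge passed Q = i*A*t = 0.4874*3*33192 = 48533.3424 C
m = Q*M/(n*F) = 48533.3424*43/(3*96485) = 7.21 g

7.21 g


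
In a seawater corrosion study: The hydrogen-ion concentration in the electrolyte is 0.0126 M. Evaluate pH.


pH = −log10[H+]
pH = −log10(0.0126) = 1.9

1.9


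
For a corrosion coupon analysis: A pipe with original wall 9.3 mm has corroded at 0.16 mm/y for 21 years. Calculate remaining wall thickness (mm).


Remaining wall = original − CR × time
t = 9.3 − 0.16*21 = 9.3 − 3.36 = 5.94 mm

5.94 mm


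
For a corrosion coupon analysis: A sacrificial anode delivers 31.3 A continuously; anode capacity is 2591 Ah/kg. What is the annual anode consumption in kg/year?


Annual consumption = current * hours per year / capacity
Rate = 31.3 * 8760 / 2591 = 105.8 kg/year

105.8 kg/year


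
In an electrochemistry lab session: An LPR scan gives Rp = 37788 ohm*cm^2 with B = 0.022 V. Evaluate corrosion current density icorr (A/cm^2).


Apply the Stern-Geary relation: icorr = B / Rp
icorr = 0.022 / 37788 = 5.822×10^-7 A/cm^2

5.822×10^-7 A/cm^2


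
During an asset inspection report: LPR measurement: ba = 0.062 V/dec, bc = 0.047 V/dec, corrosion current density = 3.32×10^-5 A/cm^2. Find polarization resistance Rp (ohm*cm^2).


Apply the Stern-Geary equation: Rp = ba*bc / (2.303*icorr*(ba+bc))
ba*bc = 0.062*0.047 = 0.002914
ba+bc = 0.109; 2.303*icorr*(ba+bc) = 2.303*3.32×10^-5*0.109 = 8.3340964×10^-6
Rp = 0.002914 / 8.3340964×10^-6 = 349.6 ohm*cm^2

349.6 ohm*cm^2


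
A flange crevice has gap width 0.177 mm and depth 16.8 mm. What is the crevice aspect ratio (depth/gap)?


Aspect ratio = depth / gap
Ratio = 16.8 / 0.177 = 94.9

94.9


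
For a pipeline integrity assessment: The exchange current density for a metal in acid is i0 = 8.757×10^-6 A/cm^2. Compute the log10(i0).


i0 = 8.757×10^-6 A/cm^2
log10(i0) = -5.058

-5.058


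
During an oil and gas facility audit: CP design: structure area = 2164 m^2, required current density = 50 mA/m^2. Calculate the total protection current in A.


I = area * current density, then convert mA → A (÷1000)
I = 2164 * 50 / 1000 = 108.2 A

108.2 A


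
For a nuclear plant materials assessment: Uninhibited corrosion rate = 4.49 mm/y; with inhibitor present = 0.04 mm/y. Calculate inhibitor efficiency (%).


Apply the inhibitor-efficiency definition: IE = (CR_blank − CR_inh)/CR_blank × 100
IE = (4.49 − 0.04) / 4.49 × 100
IE = 4.45 / 4.49 × 100 = 99.1 %

99.1 %


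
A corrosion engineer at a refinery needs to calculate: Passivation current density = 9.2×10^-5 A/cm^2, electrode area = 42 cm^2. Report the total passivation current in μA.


I = i_pass * A, then convert A → μA (×10^6)
I = 9.2×10^-5 * 42 * 10^6 = 3864.0 μA

3864.0 μA


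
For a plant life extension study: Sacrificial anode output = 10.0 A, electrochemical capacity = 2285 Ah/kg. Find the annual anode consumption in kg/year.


Annual consumption = current * hours per year / capacity
Rate = 10.0 * 8760 / 2285 = 38.3 kg/year

38.3 kg/year


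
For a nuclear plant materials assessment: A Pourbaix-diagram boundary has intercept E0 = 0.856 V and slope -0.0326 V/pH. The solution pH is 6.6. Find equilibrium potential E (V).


Apply the Pourbaix line equation: E = E0 + slope*pH
E = 0.856 + (-0.0326)*6.6 = 0.856 + (-0.21516) = 0.64084 V
Rounded to 4 decimal places: E = 0.6408 V

0.6408 V


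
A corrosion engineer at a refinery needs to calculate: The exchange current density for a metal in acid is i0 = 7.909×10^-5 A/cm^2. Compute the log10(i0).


i0 = 7.909×10^-5 A/cm^2
log10(i0) = -4.102

-4.102


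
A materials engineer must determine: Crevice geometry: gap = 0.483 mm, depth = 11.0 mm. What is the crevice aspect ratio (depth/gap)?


Aspect ratio = depth / gap
Ratio = 11.0 / 0.483 = 22.8

22.8


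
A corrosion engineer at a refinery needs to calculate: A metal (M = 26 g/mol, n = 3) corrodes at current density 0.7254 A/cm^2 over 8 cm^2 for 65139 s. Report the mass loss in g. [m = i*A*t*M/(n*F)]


Apply Faraday's law: m = i*A*t*M / (n*F)
Total charge passed Q = i*A*t = 0.7254*8*65139 = 378014.6448 C
m = Q*M/(n*F) = 378014.6448*26/(3*96485) = 33.95478 g

33.95478 g


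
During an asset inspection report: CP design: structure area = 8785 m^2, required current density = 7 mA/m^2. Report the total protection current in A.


I = area * current density, then convert mA → A (÷1000)
I = 8785 * 7 / 1000 = 61.5 A

61.5 A


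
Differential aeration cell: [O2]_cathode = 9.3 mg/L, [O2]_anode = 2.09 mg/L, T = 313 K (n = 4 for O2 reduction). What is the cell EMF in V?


Apply the Nernst concentration-cell relation: E = (RT/nF)*ln(C_cathode/C_anode)
RT/nF = 8.314*313/(4*96485) = 0.00674271 V
ln(9.3/2.09) = 1.49285
E = 0.00674271 * 1.49285 = 0.01007 V

0.01007 V


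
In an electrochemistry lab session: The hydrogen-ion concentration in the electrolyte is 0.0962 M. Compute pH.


pH = −log10[H+]
pH = −log10(0.0962) = 1.02

1.02


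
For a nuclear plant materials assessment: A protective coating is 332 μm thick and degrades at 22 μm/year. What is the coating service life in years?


Service life = thickness / degradation rate
Life = 332 / 22 = 15.1 years

15.1 years


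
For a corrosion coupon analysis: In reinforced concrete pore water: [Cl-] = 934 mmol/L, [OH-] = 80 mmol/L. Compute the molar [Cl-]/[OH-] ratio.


Threshold parameter = [Cl-] / [OH-] (molar basis; both in mmol/L, so units cancel)
Ratio = 934 / 80 = 11.68

11.68


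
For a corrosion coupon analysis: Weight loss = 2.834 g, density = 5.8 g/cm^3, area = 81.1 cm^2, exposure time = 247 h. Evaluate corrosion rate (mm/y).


Apply the mm/y weight-loss relation: CR = 87600 * W / (D * A * T)
Numerator: 87600 * 2.834 = 248258.4
Denominator: 5.8 * 81.1 * 247 = 116183.86
CR = 248258.4 / 116183.86 = 2.13677 mm/y

2.13677 mm/y


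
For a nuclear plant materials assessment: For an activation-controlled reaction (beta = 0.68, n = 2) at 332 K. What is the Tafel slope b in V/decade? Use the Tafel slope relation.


Apply the Tafel slope relation: b = 2.303*R*T/(beta*n*F)
Numerator: 2.303 * 8.314 * 332 = 6356.85
Denominator: 0.68 * 2 * 96485 = 131219.6
b = 6356.85 / 131219.6 = 0.0484 V/decade

0.0484 V/decade


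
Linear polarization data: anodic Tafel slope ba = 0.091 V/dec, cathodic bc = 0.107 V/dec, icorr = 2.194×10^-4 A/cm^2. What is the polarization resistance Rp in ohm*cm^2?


Apply the Stern-Geary equation: Rp = ba*bc / (2.303*icorr*(ba+bc))
ba*bc = 0.091*0.107 = 0.009737
ba+bc = 0.198; 2.303*icorr*(ba+bc) = 2.303*2.194×10^-4*0.198 = 1.0004508×10^-4
Rp = 0.009737 / 1.0004508×10^-4 = 97.3 ohm*cm^2

97.3 ohm*cm^2


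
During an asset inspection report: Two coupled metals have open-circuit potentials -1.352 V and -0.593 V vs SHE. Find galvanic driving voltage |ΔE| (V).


Driving voltage is the absolute potential difference.
|ΔE| = |-1.352 − (-0.593)| = 0.759 V

0.759 V


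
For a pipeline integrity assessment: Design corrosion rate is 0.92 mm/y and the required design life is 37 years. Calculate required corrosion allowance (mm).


Corrosion allowance = CR × design life
CA = 0.92 * 37 = 34.04 mm

34.04 mm


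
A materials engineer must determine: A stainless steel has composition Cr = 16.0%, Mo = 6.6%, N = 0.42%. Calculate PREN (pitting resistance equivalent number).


Apply the PREN formula: PREN = Cr + 3.3*Mo + 16*N
PREN = 16.0 + 3.3*6.6 + 16*0.42
PREN = 16.0 + 21.78 + 6.72 = 44.5

44.5


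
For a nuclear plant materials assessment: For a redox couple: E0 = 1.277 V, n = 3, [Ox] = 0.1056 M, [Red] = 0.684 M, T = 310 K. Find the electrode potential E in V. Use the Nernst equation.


Apply the Nernst equation: E = E0 + (RT/nF)*ln([Ox]/[Red])
Step 1: RT/nF = 8.314*310/(3*96485) = 0.00890411 V
Step 2: [Ox]/[Red] = 0.1056/0.684 = 0.154386
Step 3: ln(0.154386) = -1.868299
Step 4: correction = 0.00890411 * -1.868299 = -0.0166 V
E = 1.277 + -0.0166 = 1.2604 V

1.2604 V


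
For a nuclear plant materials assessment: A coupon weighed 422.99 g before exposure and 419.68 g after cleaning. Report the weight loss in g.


Weight loss = initial − final
WL = 422.99 − 419.68 = 3.31 g

3.31 g


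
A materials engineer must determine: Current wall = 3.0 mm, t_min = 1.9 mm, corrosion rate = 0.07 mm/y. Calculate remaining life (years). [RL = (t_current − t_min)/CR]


Apply the remaining-life relation: RL = (t_current − t_min) / CR
RL = (3.0 − 1.9) / 0.07 = 1.1 / 0.07 = 15.7 years

15.7 years


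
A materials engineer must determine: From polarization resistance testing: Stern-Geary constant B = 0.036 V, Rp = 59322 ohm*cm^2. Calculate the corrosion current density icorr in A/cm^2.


Apply the Stern-Geary relation: icorr = B / Rp
icorr = 0.036 / 59322 = 6.069×10^-7 A/cm^2

6.069×10^-7 A/cm^2


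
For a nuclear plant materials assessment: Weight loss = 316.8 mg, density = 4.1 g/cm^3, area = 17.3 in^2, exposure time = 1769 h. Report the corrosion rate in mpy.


Apply the mpy weight-loss relation: CR = 534 * W / (D * A * T)
Numerator: 534 * 316.8 = 169171.2
Denominator: 4.1 * 17.3 * 1769 = 125475.17
CR = 169171.2 / 125475.17 = 1.34824 mpy

1.34824 mpy


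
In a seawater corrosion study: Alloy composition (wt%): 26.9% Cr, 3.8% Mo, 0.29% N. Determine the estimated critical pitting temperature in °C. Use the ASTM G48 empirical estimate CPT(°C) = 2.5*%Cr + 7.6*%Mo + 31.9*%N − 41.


Apply the ASTM G48 empirical CPT estimate: CPT(°C) = 2.5*%Cr + 7.6*%Mo + 31.9*%N − 41
2.5*26.9 = 67.25; 7.6*3.8 = 28.88; 31.9*0.29 = 9.251
CPT = 67.25 + 28.88 + 9.251 − 41 = 64.381 °C
Rounded to 0.1 °C: CPT ≈ 64.4 °C

64.4 °C


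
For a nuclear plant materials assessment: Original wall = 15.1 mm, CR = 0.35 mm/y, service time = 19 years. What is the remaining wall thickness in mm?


Remaining wall = original − CR × time
t = 15.1 − 0.35*19 = 15.1 − 6.65 = 8.45 mm

8.45 mm


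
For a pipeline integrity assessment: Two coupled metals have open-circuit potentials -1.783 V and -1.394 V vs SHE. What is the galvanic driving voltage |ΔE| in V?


Driving voltage is the absolute potential difference.
|ΔE| = |-1.783 − (-1.394)| = 0.389 V

0.389 V


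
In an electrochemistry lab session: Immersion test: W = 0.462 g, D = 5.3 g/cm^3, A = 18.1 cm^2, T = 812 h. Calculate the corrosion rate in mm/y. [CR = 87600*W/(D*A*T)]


Apply the mm/y weight-loss relation: CR = 87600 * W / (D * A * T)
Numerator: 87600 * 0.462 = 40471.2
Denominator: 5.3 * 18.1 * 812 = 77895.16
CR = 40471.2 / 77895.16 = 0.51956 mm/y

0.51956 mm/y


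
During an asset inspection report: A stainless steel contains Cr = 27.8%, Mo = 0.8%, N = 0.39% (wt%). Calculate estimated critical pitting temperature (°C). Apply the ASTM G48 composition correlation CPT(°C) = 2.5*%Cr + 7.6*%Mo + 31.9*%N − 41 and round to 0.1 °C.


Apply the ASTM G48 empirical CPT estimate: CPT(°C) = 2.5*%Cr + 7.6*%Mo + 31.9*%N − 41
2.5*27.8 = 69.5; 7.6*0.8 = 6.08; 31.9*0.39 = 12.441
CPT = 69.5 + 6.08 + 12.441 − 41 = 47.021 °C
Rounded to 0.1 °C: CPT ≈ 47.0 °C

47.0 °C


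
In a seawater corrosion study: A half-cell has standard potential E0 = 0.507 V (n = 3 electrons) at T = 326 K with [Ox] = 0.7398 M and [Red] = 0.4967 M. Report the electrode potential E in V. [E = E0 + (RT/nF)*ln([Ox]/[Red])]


Apply the Nernst equation: E = E0 + (RT/nF)*ln([Ox]/[Red])
Step 1: RT/nF = 8.314*326/(3*96485) = 0.00936368 V
Step 2: [Ox]/[Red] = 0.7398/0.4967 = 1.48943
Step 3: ln(1.48943) = 0.398393
Step 4: correction = 0.00936368 * 0.398393 = 0.0037 V
E = 0.507 + 0.0037 = 0.5107 V

0.5107 V


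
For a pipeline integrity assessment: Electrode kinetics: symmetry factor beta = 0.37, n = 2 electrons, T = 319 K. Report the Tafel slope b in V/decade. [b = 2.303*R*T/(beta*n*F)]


Apply the Tafel slope relation: b = 2.303*R*T/(beta*n*F)
Numerator: 2.303 * 8.314 * 319 = 6107.94
Denominator: 0.37 * 2 * 96485 = 71398.9
b = 6107.94 / 71398.9 = 0.0855 V/decade

0.0855 V/decade


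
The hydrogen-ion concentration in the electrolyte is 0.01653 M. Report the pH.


pH = −log10[H+]
pH = −log10(0.01653) = 1.78

1.78


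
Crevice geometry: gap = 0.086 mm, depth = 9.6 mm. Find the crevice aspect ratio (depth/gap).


Aspect ratio = depth / gap
Ratio = 9.6 / 0.086 = 111.6

111.6


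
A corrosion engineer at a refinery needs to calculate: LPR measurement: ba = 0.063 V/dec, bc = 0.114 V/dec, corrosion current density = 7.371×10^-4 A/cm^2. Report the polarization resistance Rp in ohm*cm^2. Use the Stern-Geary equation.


Apply the Stern-Geary equation: Rp = ba*bc / (2.303*icorr*(ba+bc))
ba*bc = 0.063*0.114 = 0.007182
ba+bc = 0.177; 2.303*icorr*(ba+bc) = 2.303*7.371×10^-4*0.177 = 3.0046481×10^-4
Rp = 0.007182 / 3.0046481×10^-4 = 23.9 ohm*cm^2

23.9 ohm*cm^2


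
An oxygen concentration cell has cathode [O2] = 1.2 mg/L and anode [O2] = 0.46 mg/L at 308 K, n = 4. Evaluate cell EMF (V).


Apply the Nernst concentration-cell relation: E = (RT/nF)*ln(C_cathode/C_anode)
RT/nF = 8.314*308/(4*96485) = 0.006635 V
ln(1.2/0.46) = 0.95885
E = 0.006635 * 0.95885 = 0.00636 V

0.00636 V


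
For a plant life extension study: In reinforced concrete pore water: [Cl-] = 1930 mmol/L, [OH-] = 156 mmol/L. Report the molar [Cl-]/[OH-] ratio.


Threshold parameter = [Cl-] / [OH-] (molar basis; both in mmol/L, so units cancel)
Ratio = 1930 / 156 = 12.37

12.37


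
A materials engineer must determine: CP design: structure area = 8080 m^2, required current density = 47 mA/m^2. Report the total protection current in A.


I = area * current density, then convert mA → A (÷1000)
I = 8080 * 47 / 1000 = 379.76 A

379.76 A


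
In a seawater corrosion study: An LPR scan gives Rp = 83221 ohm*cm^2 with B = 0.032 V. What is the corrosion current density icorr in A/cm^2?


Apply the Stern-Geary relation: icorr = B / Rp
icorr = 0.032 / 83221 = 3.845×10^-7 A/cm^2

3.845×10^-7 A/cm^2


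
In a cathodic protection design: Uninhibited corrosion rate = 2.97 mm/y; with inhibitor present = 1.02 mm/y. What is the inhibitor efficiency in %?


Apply the inhibitor-efficiency definition: IE = (CR_blank − CR_inh)/CR_blank × 100
IE = (2.97 − 1.02) / 2.97 × 100
IE = 1.95 / 2.97 × 100 = 65.7 %

65.7 %


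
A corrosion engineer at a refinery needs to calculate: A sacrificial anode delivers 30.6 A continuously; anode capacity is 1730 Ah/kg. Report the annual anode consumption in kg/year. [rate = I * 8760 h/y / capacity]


Annual consumption = current * hours per year / capacity
Rate = 30.6 * 8760 / 1730 = 154.9 kg/year

154.9 kg/year


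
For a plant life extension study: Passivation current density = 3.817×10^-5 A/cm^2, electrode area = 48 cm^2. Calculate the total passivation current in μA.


I = i_pass * A, then convert A → μA (×10^6)
I = 3.817×10^-5 * 48 * 10^6 = 1832.16 μA

1832.16 μA


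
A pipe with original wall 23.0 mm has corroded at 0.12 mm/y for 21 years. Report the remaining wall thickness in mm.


Remaining wall = original − CR × time
t = 23.0 − 0.12*21 = 23.0 − 2.52 = 20.48 mm

20.48 mm


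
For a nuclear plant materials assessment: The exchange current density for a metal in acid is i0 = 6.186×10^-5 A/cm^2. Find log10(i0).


i0 = 6.186×10^-5 A/cm^2
log10(i0) = -4.209

-4.209


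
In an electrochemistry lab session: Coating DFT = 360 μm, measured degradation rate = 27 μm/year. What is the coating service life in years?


Service life = thickness / degradation rate
Life = 360 / 27 = 13.3 years

13.3 years


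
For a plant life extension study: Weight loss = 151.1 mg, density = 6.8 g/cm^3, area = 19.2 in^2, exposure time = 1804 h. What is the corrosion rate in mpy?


Apply the mpy weight-loss relation: CR = 534 * W / (D * A * T)
Numerator: 534 * 151.1 = 80687.4
Denominator: 6.8 * 19.2 * 1804 = 235530.24
CR = 80687.4 / 235530.24 = 0.343 mpy

0.343 mpy


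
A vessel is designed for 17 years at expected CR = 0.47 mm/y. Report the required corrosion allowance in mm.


Corrosion allowance = CR × design life
CA = 0.47 * 17 = 7.99 mm

7.99 mm


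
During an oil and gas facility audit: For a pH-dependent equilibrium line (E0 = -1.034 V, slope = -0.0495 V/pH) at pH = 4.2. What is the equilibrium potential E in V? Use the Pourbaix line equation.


Apply the Pourbaix line equation: E = E0 + slope*pH
E = -1.034 + (-0.0495)*4.2 = -1.034 + (-0.2079) = -1.2419 V
Rounded to 4 decimal places: E = -1.2419 V

-1.2419 V


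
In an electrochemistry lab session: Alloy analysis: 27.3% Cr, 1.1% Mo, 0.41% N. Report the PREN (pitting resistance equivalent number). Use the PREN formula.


Apply the PREN formula: PREN = Cr + 3.3*Mo + 16*N
PREN = 27.3 + 3.3*1.1 + 16*0.41
PREN = 27.3 + 3.63 + 6.56 = 37.49

37.49


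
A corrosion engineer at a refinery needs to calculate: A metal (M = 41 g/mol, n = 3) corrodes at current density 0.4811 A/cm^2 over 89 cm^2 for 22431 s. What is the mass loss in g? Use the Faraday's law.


Apply Faraday's law: m = i*A*t*M / (n*F)
Total charge passed Q = i*A*t = 0.4811*89*22431 = 960448.3149 C
m = Q*M/(n*F) = 960448.3149*41/(3*96485) = 136.04319 g

136.04319 g


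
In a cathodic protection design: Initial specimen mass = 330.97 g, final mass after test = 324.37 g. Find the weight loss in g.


Weight loss = initial − final
WL = 330.97 − 324.37 = 6.6 g

6.6 g


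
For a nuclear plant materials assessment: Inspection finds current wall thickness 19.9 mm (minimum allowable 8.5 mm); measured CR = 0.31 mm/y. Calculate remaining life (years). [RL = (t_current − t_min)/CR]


Apply the remaining-life relation: RL = (t_current − t_min) / CR
RL = (19.9 − 8.5) / 0.31 = 11.4 / 0.31 = 36.8 years

36.8 years


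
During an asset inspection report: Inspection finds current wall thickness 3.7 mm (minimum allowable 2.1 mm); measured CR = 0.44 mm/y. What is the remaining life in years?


Apply the remaining-life relation: RL = (t_current − t_min) / CR
RL = (3.7 − 2.1) / 0.44 = 1.6 / 0.44 = 3.6 years

3.6 years


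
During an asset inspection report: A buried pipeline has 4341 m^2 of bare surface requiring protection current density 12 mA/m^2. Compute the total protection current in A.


I = area * current density, then convert mA → A (÷1000)
I = 4341 * 12 / 1000 = 52.09 A

52.09 A


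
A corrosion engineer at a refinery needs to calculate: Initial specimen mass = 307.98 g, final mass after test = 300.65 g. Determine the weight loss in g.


Weight loss = initial − final
WL = 307.98 − 300.65 = 7.33 g

7.33 g


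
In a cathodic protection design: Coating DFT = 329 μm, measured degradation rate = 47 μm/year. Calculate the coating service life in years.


Service life = thickness / degradation rate
Life = 329 / 47 = 7.0 years

7.0 years


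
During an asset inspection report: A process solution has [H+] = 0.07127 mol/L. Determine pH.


pH = −log10[H+]
pH = −log10(0.07127) = 1.15

1.15


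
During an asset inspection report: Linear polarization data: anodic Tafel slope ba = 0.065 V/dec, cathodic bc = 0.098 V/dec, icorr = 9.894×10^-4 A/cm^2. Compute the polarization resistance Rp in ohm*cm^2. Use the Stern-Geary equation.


Apply the Stern-Geary equation: Rp = ba*bc / (2.303*icorr*(ba+bc))
ba*bc = 0.065*0.098 = 0.00637
ba+bc = 0.163; 2.303*icorr*(ba+bc) = 2.303*9.894×10^-4*0.163 = 3.7140988×10^-4
Rp = 0.00637 / 3.7140988×10^-4 = 17.2 ohm*cm^2

17.2 ohm*cm^2


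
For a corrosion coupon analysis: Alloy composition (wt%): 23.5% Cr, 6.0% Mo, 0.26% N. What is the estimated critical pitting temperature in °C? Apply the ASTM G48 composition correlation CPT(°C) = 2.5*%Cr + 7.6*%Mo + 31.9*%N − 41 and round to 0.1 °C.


Apply the ASTM G48 empirical CPT estimate: CPT(°C) = 2.5*%Cr + 7.6*%Mo + 31.9*%N − 41
2.5*23.5 = 58.75; 7.6*6.0 = 45.6; 31.9*0.26 = 8.294
CPT = 58.75 + 45.6 + 8.294 − 41 = 71.644 °C
Rounded to 0.1 °C: CPT ≈ 71.6 °C

71.6 °C


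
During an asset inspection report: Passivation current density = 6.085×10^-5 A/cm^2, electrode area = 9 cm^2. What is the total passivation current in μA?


I = i_pass * A, then convert A → μA (×10^6)
I = 6.085×10^-5 * 9 * 10^6 = 547.65 μA

547.65 μA


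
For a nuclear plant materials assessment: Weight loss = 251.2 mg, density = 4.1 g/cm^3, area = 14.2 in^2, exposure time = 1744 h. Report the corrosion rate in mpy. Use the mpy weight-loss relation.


Apply the mpy weight-loss relation: CR = 534 * W / (D * A * T)
Numerator: 534 * 251.2 = 134140.8
Denominator: 4.1 * 14.2 * 1744 = 101535.68
CR = 134140.8 / 101535.68 = 1.32112 mpy

1.32112 mpy


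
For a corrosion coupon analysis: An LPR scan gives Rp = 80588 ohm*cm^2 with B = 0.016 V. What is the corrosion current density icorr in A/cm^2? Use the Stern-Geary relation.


Apply the Stern-Geary relation: icorr = B / Rp
icorr = 0.016 / 80588 = 1.985×10^-7 A/cm^2

1.985×10^-7 A/cm^2


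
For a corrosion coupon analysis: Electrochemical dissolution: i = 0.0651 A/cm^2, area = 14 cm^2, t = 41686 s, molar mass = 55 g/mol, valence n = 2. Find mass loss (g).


Apply Faraday's law: m = i*A*t*M / (n*F)
Total charge passed Q = i*A*t = 0.0651*14*41686 = 37992.6204 C
m = Q*M/(n*F) = 37992.6204*55/(2*96485) = 10.8286 g

10.8286 g


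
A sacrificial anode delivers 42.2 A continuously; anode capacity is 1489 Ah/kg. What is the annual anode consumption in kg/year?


Annual consumption = current * hours per year / capacity
Rate = 42.2 * 8760 / 1489 = 248.3 kg/year

248.3 kg/year


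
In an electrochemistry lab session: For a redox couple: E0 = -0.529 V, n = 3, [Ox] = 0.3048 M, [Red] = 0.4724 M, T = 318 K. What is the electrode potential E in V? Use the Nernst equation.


Apply the Nernst equation: E = E0 + (RT/nF)*ln([Ox]/[Red])
Step 1: RT/nF = 8.314*318/(3*96485) = 0.0091339 V
Step 2: [Ox]/[Red] = 0.3048/0.4724 = 0.645216
Step 3: ln(0.645216) = -0.43817
Step 4: correction = 0.0091339 * -0.43817 = -0.004 V
E = -0.529 + -0.004 = -0.533 V

-0.533 V


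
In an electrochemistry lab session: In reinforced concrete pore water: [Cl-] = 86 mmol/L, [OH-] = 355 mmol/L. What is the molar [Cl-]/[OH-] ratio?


Threshold parameter = [Cl-] / [OH-] (molar basis; both in mmol/L, so units cancel)
Ratio = 86 / 355 = 0.24

0.24


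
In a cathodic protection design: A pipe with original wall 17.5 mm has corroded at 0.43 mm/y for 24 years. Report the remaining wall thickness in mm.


Remaining wall = original − CR × time
t = 17.5 − 0.43*24 = 17.5 − 10.32 = 7.18 mm

7.18 mm


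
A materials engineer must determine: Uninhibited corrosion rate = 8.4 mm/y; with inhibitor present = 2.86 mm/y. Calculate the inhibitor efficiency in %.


Apply the inhibitor-efficiency definition: IE = (CR_blank − CR_inh)/CR_blank × 100
IE = (8.4 − 2.86) / 8.4 × 100
IE = 5.54 / 8.4 × 100 = 66.0 %

66.0 %


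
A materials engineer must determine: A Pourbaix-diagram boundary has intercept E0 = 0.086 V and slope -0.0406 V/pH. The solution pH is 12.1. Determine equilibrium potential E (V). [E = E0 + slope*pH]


Apply the Pourbaix line equation: E = E0 + slope*pH
E = 0.086 + (-0.0406)*12.1 = 0.086 + (-0.49126) = -0.40526 V
Rounded to 3 decimal places: E = -0.405 V

-0.405 V


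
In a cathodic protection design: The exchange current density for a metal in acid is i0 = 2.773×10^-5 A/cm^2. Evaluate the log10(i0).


i0 = 2.773×10^-5 A/cm^2
log10(i0) = -4.557

-4.557


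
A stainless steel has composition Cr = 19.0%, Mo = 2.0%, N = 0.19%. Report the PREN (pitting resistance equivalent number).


Apply the PREN formula: PREN = Cr + 3.3*Mo + 16*N
PREN = 19.0 + 3.3*2.0 + 16*0.19
PREN = 19.0 + 6.6 + 3.04 = 28.64

28.64


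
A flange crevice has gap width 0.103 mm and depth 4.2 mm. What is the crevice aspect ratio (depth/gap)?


Aspect ratio = depth / gap
Ratio = 4.2 / 0.103 = 40.8

40.8


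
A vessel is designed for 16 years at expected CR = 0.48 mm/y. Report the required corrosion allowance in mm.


Corrosion allowance = CR × design life
CA = 0.48 * 16 = 7.68 mm

7.68 mm


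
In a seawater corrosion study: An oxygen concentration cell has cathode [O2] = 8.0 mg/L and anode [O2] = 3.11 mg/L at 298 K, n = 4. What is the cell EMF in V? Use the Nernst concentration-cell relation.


Apply the Nernst concentration-cell relation: E = (RT/nF)*ln(C_cathode/C_anode)
RT/nF = 8.314*298/(4*96485) = 0.00641958 V
ln(8.0/3.11) = 0.94482
E = 0.00641958 * 0.94482 = 0.00607 V

0.00607 V


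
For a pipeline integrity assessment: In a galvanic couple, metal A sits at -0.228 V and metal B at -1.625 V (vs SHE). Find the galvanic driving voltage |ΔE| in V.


Driving voltage is the absolute potential difference.
|ΔE| = |-0.228 − (-1.625)| = 1.397 V

1.397 V


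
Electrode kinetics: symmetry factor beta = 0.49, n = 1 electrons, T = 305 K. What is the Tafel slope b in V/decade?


Apply the Tafel slope relation: b = 2.303*R*T/(beta*n*F)
Numerator: 2.303 * 8.314 * 305 = 5839.88
Denominator: 0.49 * 1 * 96485 = 47277.65
b = 5839.88 / 47277.65 = 0.1235 V/decade

0.1235 V/decade


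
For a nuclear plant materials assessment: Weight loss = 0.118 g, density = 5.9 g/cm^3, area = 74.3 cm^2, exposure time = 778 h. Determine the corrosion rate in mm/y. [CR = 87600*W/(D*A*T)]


Apply the mm/y weight-loss relation: CR = 87600 * W / (D * A * T)
Numerator: 87600 * 0.118 = 10336.8
Denominator: 5.9 * 74.3 * 778 = 341051.86
CR = 10336.8 / 341051.86 = 0.03031 mm/y

0.03031 mm/y


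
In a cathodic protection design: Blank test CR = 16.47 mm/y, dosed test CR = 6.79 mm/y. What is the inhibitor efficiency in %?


Apply the inhibitor-efficiency definition: IE = (CR_blank − CR_inh)/CR_blank × 100
IE = (16.47 − 6.79) / 16.47 × 100
IE = 9.68 / 16.47 × 100 = 58.8 %

58.8 %


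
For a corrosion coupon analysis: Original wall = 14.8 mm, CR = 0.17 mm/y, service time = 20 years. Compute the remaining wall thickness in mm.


Remaining wall = original − CR × time
t = 14.8 − 0.17*20 = 14.8 − 3.4 = 11.4 mm

11.4 mm


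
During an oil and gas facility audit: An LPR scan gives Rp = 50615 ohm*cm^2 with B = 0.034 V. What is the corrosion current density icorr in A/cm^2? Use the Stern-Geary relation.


Apply the Stern-Geary relation: icorr = B / Rp
icorr = 0.034 / 50615 = 6.717×10^-7 A/cm^2

6.717×10^-7 A/cm^2


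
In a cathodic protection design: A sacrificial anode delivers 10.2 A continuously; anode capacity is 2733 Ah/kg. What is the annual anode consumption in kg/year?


Annual consumption = current * hours per year / capacity
Rate = 10.2 * 8760 / 2733 = 32.7 kg/year

32.7 kg/year


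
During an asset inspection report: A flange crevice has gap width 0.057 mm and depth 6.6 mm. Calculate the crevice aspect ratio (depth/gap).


Aspect ratio = depth / gap
Ratio = 6.6 / 0.057 = 115.8

115.8


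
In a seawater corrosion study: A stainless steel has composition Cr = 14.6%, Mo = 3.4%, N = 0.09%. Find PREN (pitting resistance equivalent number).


Apply the PREN formula: PREN = Cr + 3.3*Mo + 16*N
PREN = 14.6 + 3.3*3.4 + 16*0.09
PREN = 14.6 + 11.22 + 1.44 = 27.26

27.26


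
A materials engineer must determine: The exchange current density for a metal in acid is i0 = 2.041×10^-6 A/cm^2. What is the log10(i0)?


i0 = 2.041×10^-6 A/cm^2
log10(i0) = -5.69

-5.69


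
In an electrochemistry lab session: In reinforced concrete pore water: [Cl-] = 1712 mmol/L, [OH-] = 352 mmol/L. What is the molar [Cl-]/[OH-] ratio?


Threshold parameter = [Cl-] / [OH-] (molar basis; both in mmol/L, so units cancel)
Ratio = 1712 / 352 = 4.86

4.86


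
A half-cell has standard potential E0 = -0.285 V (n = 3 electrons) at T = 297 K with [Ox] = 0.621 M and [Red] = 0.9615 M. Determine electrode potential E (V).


Apply the Nernst equation: E = E0 + (RT/nF)*ln([Ox]/[Red])
Step 1: RT/nF = 8.314*297/(3*96485) = 0.00853071 V
Step 2: [Ox]/[Red] = 0.621/0.9615 = 0.645866
Step 3: ln(0.645866) = -0.437163
Step 4: correction = 0.00853071 * -0.437163 = -0.004 V
E = -0.285 + -0.004 = -0.289 V

-0.289 V


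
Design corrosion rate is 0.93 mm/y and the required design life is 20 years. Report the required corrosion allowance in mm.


Corrosion allowance = CR × design life
CA = 0.93 * 20 = 18.6 mm

18.6 mm


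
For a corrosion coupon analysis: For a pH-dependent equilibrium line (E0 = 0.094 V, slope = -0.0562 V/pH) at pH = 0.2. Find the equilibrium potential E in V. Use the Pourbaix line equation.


Apply the Pourbaix line equation: E = E0 + slope*pH
E = 0.094 + (-0.0562)*0.2 = 0.094 + (-0.01124) = 0.08276 V
Rounded to 4 decimal places: E = 0.0828 V

0.0828 V


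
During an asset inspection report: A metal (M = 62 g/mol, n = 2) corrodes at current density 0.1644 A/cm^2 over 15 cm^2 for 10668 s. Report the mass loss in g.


Apply Faraday's law: m = i*A*t*M / (n*F)
Total charge passed Q = i*A*t = 0.1644*15*10668 = 26307.288 C
m = Q*M/(n*F) = 26307.288*62/(2*96485) = 8.45236 g

8.45236 g


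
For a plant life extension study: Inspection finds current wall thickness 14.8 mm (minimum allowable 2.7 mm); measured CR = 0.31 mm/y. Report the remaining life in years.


Apply the remaining-life relation: RL = (t_current − t_min) / CR
RL = (14.8 − 2.7) / 0.31 = 12.1 / 0.31 = 39.0 years

39.0 years


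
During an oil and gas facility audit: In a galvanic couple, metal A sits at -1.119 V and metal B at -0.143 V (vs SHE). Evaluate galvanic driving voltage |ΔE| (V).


Driving voltage is the absolute potential difference.
|ΔE| = |-1.119 − (-0.143)| = 0.976 V

0.976 V


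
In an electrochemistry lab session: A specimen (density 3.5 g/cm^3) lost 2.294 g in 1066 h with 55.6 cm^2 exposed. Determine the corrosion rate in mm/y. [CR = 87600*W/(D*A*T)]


Apply the mm/y weight-loss relation: CR = 87600 * W / (D * A * T)
Numerator: 87600 * 2.294 = 200954.4
Denominator: 3.5 * 55.6 * 1066 = 207443.6
CR = 200954.4 / 207443.6 = 0.9687 mm/y

0.9687 mm/y


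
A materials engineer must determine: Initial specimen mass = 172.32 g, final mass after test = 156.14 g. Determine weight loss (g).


Weight loss = initial − final
WL = 172.32 − 156.14 = 16.18 g

16.18 g


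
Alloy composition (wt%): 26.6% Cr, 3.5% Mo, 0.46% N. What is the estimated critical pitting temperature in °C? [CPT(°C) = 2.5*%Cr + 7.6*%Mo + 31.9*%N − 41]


Apply the ASTM G48 empirical CPT estimate: CPT(°C) = 2.5*%Cr + 7.6*%Mo + 31.9*%N − 41
2.5*26.6 = 66.5; 7.6*3.5 = 26.6; 31.9*0.46 = 14.674
CPT = 66.5 + 26.6 + 14.674 − 41 = 66.774 °C
Rounded to 0.1 °C: CPT ≈ 66.8 °C

66.8 °C


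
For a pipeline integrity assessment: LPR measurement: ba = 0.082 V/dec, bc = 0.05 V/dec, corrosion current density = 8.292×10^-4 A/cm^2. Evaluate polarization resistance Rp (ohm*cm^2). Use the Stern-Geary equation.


Apply the Stern-Geary equation: Rp = ba*bc / (2.303*icorr*(ba+bc))
ba*bc = 0.082*0.05 = 0.0041
ba+bc = 0.132; 2.303*icorr*(ba+bc) = 2.303*8.292×10^-4*0.132 = 2.5207348×10^-4
Rp = 0.0041 / 2.5207348×10^-4 = 16.3 ohm*cm^2

16.3 ohm*cm^2


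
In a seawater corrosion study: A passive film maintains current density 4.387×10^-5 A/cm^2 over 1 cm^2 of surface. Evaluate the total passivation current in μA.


I = i_pass * A, then convert A → μA (×10^6)
I = 4.387×10^-5 * 1 * 10^6 = 43.87 μA

43.87 μA


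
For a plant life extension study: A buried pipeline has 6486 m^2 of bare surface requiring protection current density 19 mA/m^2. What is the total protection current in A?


I = area * current density, then convert mA → A (÷1000)
I = 6486 * 19 / 1000 = 123.23 A

123.23 A


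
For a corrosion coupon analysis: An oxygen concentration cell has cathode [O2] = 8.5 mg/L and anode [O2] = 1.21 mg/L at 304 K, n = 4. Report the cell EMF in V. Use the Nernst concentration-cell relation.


Apply the Nernst concentration-cell relation: E = (RT/nF)*ln(C_cathode/C_anode)
RT/nF = 8.314*304/(4*96485) = 0.00654883 V
ln(8.5/1.21) = 1.94945
E = 0.00654883 * 1.94945 = 0.01277 V

0.01277 V


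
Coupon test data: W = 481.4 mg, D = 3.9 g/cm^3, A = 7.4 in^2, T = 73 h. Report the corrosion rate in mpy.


Apply the mpy weight-loss relation: CR = 534 * W / (D * A * T)
Numerator: 534 * 481.4 = 257067.6
Denominator: 3.9 * 7.4 * 73 = 2106.78
CR = 257067.6 / 2106.78 = 122.0192 mpy

122.0192 mpy


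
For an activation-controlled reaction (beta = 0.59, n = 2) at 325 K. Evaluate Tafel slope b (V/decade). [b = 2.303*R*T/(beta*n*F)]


Apply the Tafel slope relation: b = 2.303*R*T/(beta*n*F)
Numerator: 2.303 * 8.314 * 325 = 6222.82
Denominator: 0.59 * 2 * 96485 = 113852.3
b = 6222.82 / 113852.3 = 0.055 V/decade

0.055 V/decade


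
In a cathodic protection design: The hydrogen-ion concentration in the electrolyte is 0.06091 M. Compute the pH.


pH = −log10[H+]
pH = −log10(0.06091) = 1.22

1.22


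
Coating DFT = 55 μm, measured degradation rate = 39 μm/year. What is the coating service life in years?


Service life = thickness / degradation rate
Life = 55 / 39 = 1.4 years

1.4 years


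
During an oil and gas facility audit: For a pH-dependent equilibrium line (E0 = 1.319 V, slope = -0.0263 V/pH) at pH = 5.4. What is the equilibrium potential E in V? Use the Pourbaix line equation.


Apply the Pourbaix line equation: E = E0 + slope*pH
E = 1.319 + (-0.0263)*5.4 = 1.319 + (-0.14202) = 1.17698 V
Rounded to 3 decimal places: E = 1.177 V

1.177 V


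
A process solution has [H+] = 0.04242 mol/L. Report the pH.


pH = −log10[H+]
pH = −log10(0.04242) = 1.37

1.37


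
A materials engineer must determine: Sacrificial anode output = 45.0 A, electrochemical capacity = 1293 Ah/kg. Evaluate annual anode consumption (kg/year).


Annual consumption = current * hours per year / capacity
Rate = 45.0 * 8760 / 1293 = 304.9 kg/year

304.9 kg/year


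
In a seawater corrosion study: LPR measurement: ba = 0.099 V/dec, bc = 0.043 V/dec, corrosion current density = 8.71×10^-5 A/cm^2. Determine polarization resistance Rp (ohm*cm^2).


Apply the Stern-Geary equation: Rp = ba*bc / (2.303*icorr*(ba+bc))
ba*bc = 0.099*0.043 = 0.004257
ba+bc = 0.142; 2.303*icorr*(ba+bc) = 2.303*8.71×10^-5*0.142 = 2.8483965×10^-5
Rp = 0.004257 / 2.8483965×10^-5 = 149.5 ohm*cm^2

149.5 ohm*cm^2


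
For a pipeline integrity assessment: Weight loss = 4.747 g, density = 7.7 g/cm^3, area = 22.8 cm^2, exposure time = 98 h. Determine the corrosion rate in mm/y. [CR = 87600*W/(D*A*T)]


Apply the mm/y weight-loss relation: CR = 87600 * W / (D * A * T)
Numerator: 87600 * 4.747 = 415837.2
Denominator: 7.7 * 22.8 * 98 = 17204.88
CR = 415837.2 / 17204.88 = 24.1697 mm/y

24.1697 mm/y
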